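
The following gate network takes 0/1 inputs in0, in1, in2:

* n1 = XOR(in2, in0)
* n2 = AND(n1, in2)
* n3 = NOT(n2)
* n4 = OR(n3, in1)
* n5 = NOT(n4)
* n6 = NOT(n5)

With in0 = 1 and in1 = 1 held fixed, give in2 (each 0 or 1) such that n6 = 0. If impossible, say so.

With in0 = 1 and in1 = 1 fixed, none of the 2 settings of in2 give n6 = 0.
For example, with in2=1:
n1 = XOR(in2, in0) = XOR(1, 1) = 0
n2 = AND(n1, in2) = AND(0, 1) = 0
n3 = NOT(n2) = NOT 0 = 1
n4 = OR(n3, in1) = OR(1, 1) = 1
n5 = NOT(n4) = NOT 1 = 0
n6 = NOT(n5) = NOT 0 = 1
giving n6 = 1 ≠ 0.

no solution exists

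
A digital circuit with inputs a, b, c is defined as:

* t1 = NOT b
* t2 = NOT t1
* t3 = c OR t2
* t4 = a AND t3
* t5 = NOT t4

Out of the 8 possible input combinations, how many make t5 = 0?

t5 = NOT t4 must be 0, so t4 = 1.
t4 = a AND t3 must be 1, so both a = 1 and t3 = 1.
Enumerating the 8 input combinations, 3 give t5 = 0 and 5 give t5 = 1.

3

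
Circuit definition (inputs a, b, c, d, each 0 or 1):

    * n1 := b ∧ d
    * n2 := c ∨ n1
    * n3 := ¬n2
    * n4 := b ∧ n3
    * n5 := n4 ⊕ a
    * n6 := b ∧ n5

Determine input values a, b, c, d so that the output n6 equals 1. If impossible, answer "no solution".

a=1 b=1 c=0 d=1

n6 = b ∧ n5 must be 1, so both b = 1 and n5 = 1.
Check with a=1 b=1 c=0 d=1:
n1 = b ∧ d = 1 ∧ 1 = 1
n2 = c ∨ n1 = 0 ∨ 1 = 1
n3 = ¬n2 = ¬1 = 0
n4 = b ∧ n3 = 1 ∧ 0 = 0
n5 = n4 ⊕ a = 0 ⊕ 1 = 1
n6 = b ∧ n5 = 1 ∧ 1 = 1
So n6 = 1 as required.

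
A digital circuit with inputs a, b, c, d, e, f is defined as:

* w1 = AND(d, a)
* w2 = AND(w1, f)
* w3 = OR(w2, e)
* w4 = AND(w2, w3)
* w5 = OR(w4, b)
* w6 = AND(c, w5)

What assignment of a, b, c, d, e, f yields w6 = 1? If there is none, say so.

w6 = AND(c, w5) must be 1, so both c = 1 and w5 = 1.
w5 = OR(w4, b) must be 1, so at least one of w4, b is 1.
Check with a=1, b=1, c=1, d=0, e=0, f=0:
w1 = AND(d, a) = AND(0, 1) = 0
w2 = AND(w1, f) = AND(0, 0) = 0
w3 = OR(w2, e) = OR(0, 0) = 0
w4 = AND(w2, w3) = AND(0, 0) = 0
w5 = OR(w4, b) = OR(0, 1) = 1
w6 = AND(c, w5) = AND(1, 1) = 1
So w6 = 1 as required.

a=1, b=1, c=1, d=0, e=0, f=0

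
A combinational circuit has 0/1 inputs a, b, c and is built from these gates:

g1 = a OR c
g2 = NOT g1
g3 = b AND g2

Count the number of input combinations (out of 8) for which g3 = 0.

g3 = b AND g2 must be 0, so at least one of b, g2 is 0.
Enumerating the 8 input combinations, 7 give g3 = 0 and 1 give g3 = 1.

7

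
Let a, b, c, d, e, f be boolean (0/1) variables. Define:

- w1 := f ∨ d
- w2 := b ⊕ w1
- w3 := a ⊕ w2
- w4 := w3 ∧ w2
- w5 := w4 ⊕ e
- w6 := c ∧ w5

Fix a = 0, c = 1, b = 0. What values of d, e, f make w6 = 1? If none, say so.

w6 = c ∧ w5 must be 1, so both c = 1 and w5 = 1.
Check with a = 0, c = 1, b = 0 and d=1, e=0, f=1:
w1 = f ∨ d = 1 ∨ 1 = 1
w2 = b ⊕ w1 = 0 ⊕ 1 = 1
w3 = a ⊕ w2 = 0 ⊕ 1 = 1
w4 = w3 ∧ w2 = 1 ∧ 1 = 1
w5 = w4 ⊕ e = 1 ⊕ 0 = 1
w6 = c ∧ w5 = 1 ∧ 1 = 1
So w6 = 1.

d=1, e=0, f=1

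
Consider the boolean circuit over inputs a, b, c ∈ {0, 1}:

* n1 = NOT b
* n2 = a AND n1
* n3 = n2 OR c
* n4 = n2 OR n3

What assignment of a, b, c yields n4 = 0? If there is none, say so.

a=1, b=1, c=0

n4 = n2 OR n3 must be 0, so both n2 = 0 and n3 = 0.
n2 = a AND n1 must be 0, so at least one of a, n1 is 0.
Check with a=1, b=1, c=0:
n1 = NOT b = NOT 1 = 0
n2 = a AND n1 = 1 AND 0 = 0
n3 = n2 OR c = 0 OR 0 = 0
n4 = n2 OR n3 = 0 OR 0 = 0
So n4 = 0 as required.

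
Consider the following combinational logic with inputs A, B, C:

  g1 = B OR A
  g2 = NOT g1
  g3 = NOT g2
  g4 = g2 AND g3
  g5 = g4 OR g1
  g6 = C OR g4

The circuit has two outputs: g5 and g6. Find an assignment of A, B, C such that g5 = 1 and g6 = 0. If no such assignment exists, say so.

A=0, B=1, C=0

Check with A=0, B=1, C=0:
g1 = B OR A = 1 OR 0 = 1
g2 = NOT g1 = NOT 1 = 0
g3 = NOT g2 = NOT 0 = 1
g4 = g2 AND g3 = 0 AND 1 = 0
g5 = g4 OR g1 = 0 OR 1 = 1
g6 = C OR g4 = 0 OR 0 = 0
So g5 = 1 and g6 = 0.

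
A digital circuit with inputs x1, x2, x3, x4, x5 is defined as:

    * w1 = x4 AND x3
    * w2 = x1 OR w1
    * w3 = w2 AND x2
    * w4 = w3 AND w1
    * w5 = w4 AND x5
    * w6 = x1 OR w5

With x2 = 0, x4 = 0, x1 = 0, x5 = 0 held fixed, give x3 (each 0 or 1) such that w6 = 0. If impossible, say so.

x3=0

Check with x2 = 0, x4 = 0, x1 = 0, x5 = 0 and x3=0:
w1 = x4 AND x3 = 0 AND 0 = 0
w2 = x1 OR w1 = 0 OR 0 = 0
w3 = w2 AND x2 = 0 AND 0 = 0
w4 = w3 AND w1 = 0 AND 0 = 0
w5 = w4 AND x5 = 0 AND 0 = 0
w6 = x1 OR w5 = 0 OR 0 = 0
So w6 = 0.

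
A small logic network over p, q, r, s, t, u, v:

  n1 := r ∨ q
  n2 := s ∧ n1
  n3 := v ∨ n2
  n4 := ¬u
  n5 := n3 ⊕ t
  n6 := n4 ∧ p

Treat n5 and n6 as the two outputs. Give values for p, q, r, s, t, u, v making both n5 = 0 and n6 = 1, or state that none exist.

Check with p=1, q=0, r=1, s=0, t=1, u=0, v=1:
n1 = r ∨ q = 1 ∨ 0 = 1
n2 = s ∧ n1 = 0 ∧ 1 = 0
n3 = v ∨ n2 = 1 ∨ 0 = 1
n4 = ¬u = ¬0 = 1
n5 = n3 ⊕ t = 1 ⊕ 1 = 0
n6 = n4 ∧ p = 1 ∧ 1 = 1
So n5 = 0 and n6 = 1.

p=1, q=0, r=1, s=0, t=1, u=0, v=1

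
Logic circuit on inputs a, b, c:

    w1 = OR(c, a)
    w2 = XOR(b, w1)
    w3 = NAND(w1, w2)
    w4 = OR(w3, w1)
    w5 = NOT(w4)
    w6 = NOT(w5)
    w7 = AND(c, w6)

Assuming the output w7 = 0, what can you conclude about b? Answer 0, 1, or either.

either

Both values of b occur among assignments with w7 = 0:
  b=0: a=0, b=0, c=0
  b=1: a=0, b=1, c=0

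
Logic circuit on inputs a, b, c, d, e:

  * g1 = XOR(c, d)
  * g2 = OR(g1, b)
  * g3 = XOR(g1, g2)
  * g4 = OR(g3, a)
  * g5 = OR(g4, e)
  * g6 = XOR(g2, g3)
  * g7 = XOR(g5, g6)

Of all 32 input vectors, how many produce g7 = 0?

g7 = XOR(g5, g6) must be 0, so g5 and g6 are equal.
Enumerating the 32 input combinations, 14 give g7 = 0 and 18 give g7 = 1.

14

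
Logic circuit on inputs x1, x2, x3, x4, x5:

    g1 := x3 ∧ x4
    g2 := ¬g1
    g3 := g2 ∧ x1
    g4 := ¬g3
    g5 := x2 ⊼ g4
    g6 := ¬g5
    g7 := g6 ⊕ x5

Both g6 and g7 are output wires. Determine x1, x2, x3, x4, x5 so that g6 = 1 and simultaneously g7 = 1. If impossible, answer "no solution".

Check with x1=0, x2=1, x3=0, x4=1, x5=0:
g1 = x3 ∧ x4 = 0 ∧ 1 = 0
g2 = ¬g1 = ¬0 = 1
g3 = g2 ∧ x1 = 1 ∧ 0 = 0
g4 = ¬g3 = ¬0 = 1
g5 = x2 ⊼ g4 = 1 ⊼ 1 = 0
g6 = ¬g5 = ¬0 = 1
g7 = g6 ⊕ x5 = 1 ⊕ 0 = 1
So g6 = 1 and g7 = 1.

x1=0, x2=1, x3=0, x4=1, x5=0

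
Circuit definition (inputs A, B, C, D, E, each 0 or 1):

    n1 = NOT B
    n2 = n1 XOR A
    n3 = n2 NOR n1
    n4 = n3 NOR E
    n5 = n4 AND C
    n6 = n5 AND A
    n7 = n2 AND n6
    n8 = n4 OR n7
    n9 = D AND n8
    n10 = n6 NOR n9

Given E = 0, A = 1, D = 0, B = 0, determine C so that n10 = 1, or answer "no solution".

n10 = n6 NOR n9 must be 1, so both n6 = 0 and n9 = 0.
Check with E = 0, A = 1, D = 0, B = 0 and C=0:
n1 = NOT B = NOT 0 = 1
n2 = n1 XOR A = 1 XOR 1 = 0
n3 = n2 NOR n1 = 0 NOR 1 = 0
n4 = n3 NOR E = 0 NOR 0 = 1
n5 = n4 AND C = 1 AND 0 = 0
n6 = n5 AND A = 0 AND 1 = 0
n7 = n2 AND n6 = 0 AND 0 = 0
n8 = n4 OR n7 = 1 OR 0 = 1
n9 = D AND n8 = 0 AND 1 = 0
n10 = n6 NOR n9 = 0 NOR 0 = 1
So n10 = 1.

C=0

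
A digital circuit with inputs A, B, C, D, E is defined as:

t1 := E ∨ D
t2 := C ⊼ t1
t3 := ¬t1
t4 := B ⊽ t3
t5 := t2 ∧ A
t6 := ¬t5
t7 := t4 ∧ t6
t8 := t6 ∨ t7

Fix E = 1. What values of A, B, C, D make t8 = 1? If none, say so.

A=0, B=1, C=1, D=0

Check with E = 1 and A=0, B=1, C=1, D=0:
t1 = E ∨ D = 1 ∨ 0 = 1
t2 = C ⊼ t1 = 1 ⊼ 1 = 0
t3 = ¬t1 = ¬1 = 0
t4 = B ⊽ t3 = 1 ⊽ 0 = 0
t5 = t2 ∧ A = 0 ∧ 0 = 0
t6 = ¬t5 = ¬0 = 1
t7 = t4 ∧ t6 = 0 ∧ 1 = 0
t8 = t6 ∨ t7 = 1 ∨ 0 = 1
So t8 = 1.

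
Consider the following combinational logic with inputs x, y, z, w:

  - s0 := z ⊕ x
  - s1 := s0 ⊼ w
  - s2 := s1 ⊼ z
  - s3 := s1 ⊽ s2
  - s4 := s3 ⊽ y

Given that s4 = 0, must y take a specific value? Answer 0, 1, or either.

s4 = s3 ⊽ y must be 0, so at least one of s3, y is 1.
Every assignment with s4 = 0 has y = 1; there are 8 such assignment(s).

1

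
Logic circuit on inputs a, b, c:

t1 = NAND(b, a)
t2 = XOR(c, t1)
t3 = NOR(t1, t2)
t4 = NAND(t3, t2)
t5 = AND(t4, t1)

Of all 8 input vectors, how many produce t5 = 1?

t5 = AND(t4, t1) must be 1, so both t4 = 1 and t1 = 1.
Satisfying assignments:
  a=0, b=0, c=0
  a=0, b=0, c=1
  a=0, b=1, c=0
  a=0, b=1, c=1
  a=1, b=0, c=0
  a=1, b=0, c=1

6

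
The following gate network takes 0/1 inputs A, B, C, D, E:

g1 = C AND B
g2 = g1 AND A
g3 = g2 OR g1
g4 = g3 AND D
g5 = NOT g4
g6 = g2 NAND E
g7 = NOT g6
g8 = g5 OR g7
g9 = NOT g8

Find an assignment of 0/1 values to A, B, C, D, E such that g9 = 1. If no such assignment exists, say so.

g9 = NOT g8 must be 1, so g8 = 0.
Check with A=1, B=1, C=1, D=1, E=0:
g1 = C AND B = 1 AND 1 = 1
g2 = g1 AND A = 1 AND 1 = 1
g3 = g2 OR g1 = 1 OR 1 = 1
g4 = g3 AND D = 1 AND 1 = 1
g5 = NOT g4 = NOT 1 = 0
g6 = g2 NAND E = 1 NAND 0 = 1
g7 = NOT g6 = NOT 1 = 0
g8 = g5 OR g7 = 0 OR 0 = 0
g9 = NOT g8 = NOT 0 = 1
So g9 = 1 as required.

A=1, B=1, C=1, D=1, E=0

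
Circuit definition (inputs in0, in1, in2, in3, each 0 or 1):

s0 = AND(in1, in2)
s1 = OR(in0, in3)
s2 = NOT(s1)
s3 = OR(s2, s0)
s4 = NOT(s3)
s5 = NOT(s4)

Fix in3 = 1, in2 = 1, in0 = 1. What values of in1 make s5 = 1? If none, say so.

Check with in3 = 1, in2 = 1, in0 = 1 and in1=1:
s0 = AND(in1, in2) = AND(1, 1) = 1
s1 = OR(in0, in3) = OR(1, 1) = 1
s2 = NOT(s1) = NOT 1 = 0
s3 = OR(s2, s0) = OR(0, 1) = 1
s4 = NOT(s3) = NOT 1 = 0
s5 = NOT(s4) = NOT 0 = 1
So s5 = 1.

in1=1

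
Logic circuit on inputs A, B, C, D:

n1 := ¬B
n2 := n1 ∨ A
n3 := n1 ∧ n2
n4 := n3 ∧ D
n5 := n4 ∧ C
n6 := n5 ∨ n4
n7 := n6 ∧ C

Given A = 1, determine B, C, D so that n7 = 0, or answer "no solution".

B=0 C=0 D=0

Check with A = 1 and B=0, C=0, D=0:
n1 = ¬B = ¬0 = 1
n2 = n1 ∨ A = 1 ∨ 1 = 1
n3 = n1 ∧ n2 = 1 ∧ 1 = 1
n4 = n3 ∧ D = 1 ∧ 0 = 0
n5 = n4 ∧ C = 0 ∧ 0 = 0
n6 = n5 ∨ n4 = 0 ∨ 0 = 0
n7 = n6 ∧ C = 0 ∧ 0 = 0
So n7 = 0.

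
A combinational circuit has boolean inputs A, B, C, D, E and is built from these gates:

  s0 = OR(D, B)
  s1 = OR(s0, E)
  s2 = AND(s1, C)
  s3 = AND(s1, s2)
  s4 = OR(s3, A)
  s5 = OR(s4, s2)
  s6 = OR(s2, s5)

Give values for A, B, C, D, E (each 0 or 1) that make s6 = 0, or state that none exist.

s6 = OR(s2, s5) must be 0, so both s2 = 0 and s5 = 0.
Check with A=0, B=0, C=0, D=1, E=1:
s0 = OR(D, B) = OR(1, 0) = 1
s1 = OR(s0, E) = OR(1, 1) = 1
s2 = AND(s1, C) = AND(1, 0) = 0
s3 = AND(s1, s2) = AND(1, 0) = 0
s4 = OR(s3, A) = OR(0, 0) = 0
s5 = OR(s4, s2) = OR(0, 0) = 0
s6 = OR(s2, s5) = OR(0, 0) = 0
So s6 = 0 as required.

A=0, B=0, C=0, D=1, E=1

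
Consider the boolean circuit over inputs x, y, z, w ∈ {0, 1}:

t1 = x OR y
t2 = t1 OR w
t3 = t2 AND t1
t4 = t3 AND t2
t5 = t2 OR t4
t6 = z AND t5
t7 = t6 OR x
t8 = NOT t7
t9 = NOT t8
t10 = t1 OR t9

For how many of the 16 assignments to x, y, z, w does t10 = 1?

t10 = t1 OR t9 must be 1, so at least one of t1, t9 is 1.
Enumerating the 16 input combinations, 13 give t10 = 1 and 3 give t10 = 0.

13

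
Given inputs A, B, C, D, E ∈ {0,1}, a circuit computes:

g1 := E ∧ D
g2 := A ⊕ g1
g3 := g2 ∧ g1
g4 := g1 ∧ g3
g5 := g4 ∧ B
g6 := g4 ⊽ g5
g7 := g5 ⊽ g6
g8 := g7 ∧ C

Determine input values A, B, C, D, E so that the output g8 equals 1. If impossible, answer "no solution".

A=0 B=0 C=1 D=1 E=1

g8 = g7 ∧ C must be 1, so both g7 = 1 and C = 1.
Check with A=0 B=0 C=1 D=1 E=1:
g1 = E ∧ D = 1 ∧ 1 = 1
g2 = A ⊕ g1 = 0 ⊕ 1 = 1
g3 = g2 ∧ g1 = 1 ∧ 1 = 1
g4 = g1 ∧ g3 = 1 ∧ 1 = 1
g5 = g4 ∧ B = 1 ∧ 0 = 0
g6 = g4 ⊽ g5 = 1 ⊽ 0 = 0
g7 = g5 ⊽ g6 = 0 ⊽ 0 = 1
g8 = g7 ∧ C = 1 ∧ 1 = 1
So g8 = 1 as required.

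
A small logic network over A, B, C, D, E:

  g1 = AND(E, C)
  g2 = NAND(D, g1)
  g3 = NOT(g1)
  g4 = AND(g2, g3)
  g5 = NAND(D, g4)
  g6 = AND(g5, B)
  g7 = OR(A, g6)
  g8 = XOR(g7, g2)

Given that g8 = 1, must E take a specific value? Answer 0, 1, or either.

Both values of E occur among assignments with g8 = 1:
  E=0: A=0, B=0, C=0, D=0, E=0
  E=1: A=0, B=0, C=0, D=0, E=1

either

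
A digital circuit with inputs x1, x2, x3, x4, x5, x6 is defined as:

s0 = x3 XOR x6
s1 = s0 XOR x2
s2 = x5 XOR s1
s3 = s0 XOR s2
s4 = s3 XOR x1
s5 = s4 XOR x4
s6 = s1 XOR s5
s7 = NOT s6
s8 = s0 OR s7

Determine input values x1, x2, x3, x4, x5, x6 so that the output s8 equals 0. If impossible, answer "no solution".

s8 = s0 OR s7 must be 0, so both s0 = 0 and s7 = 0.
s0 = x3 XOR x6 must be 0, so x3 and x6 are equal.
s7 = NOT s6 must be 0, so s6 = 1.
Check with x1=1 x2=0 x3=1 x4=0 x5=0 x6=1:
s0 = x3 XOR x6 = 1 XOR 1 = 0
s1 = s0 XOR x2 = 0 XOR 0 = 0
s2 = x5 XOR s1 = 0 XOR 0 = 0
s3 = s0 XOR s2 = 0 XOR 0 = 0
s4 = s3 XOR x1 = 0 XOR 1 = 1
s5 = s4 XOR x4 = 1 XOR 0 = 1
s6 = s1 XOR s5 = 0 XOR 1 = 1
s7 = NOT s6 = NOT 1 = 0
s8 = s0 OR s7 = 0 OR 0 = 0
So s8 = 0 as required.

x1=1 x2=0 x3=1 x4=0 x5=0 x6=1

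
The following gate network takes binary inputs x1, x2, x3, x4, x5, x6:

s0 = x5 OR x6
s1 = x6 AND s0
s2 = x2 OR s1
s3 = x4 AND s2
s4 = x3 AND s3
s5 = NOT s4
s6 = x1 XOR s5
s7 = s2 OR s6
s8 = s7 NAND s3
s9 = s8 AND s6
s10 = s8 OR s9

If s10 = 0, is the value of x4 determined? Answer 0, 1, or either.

s10 = s8 OR s9 must be 0, so both s8 = 0 and s9 = 0.
s8 = s7 NAND s3 must be 0, so both s7 = 1 and s3 = 1.
s9 = s8 AND s6 must be 0, so at least one of s8, s6 is 0.
Every assignment with s10 = 0 has x4 = 1; there are 24 such assignment(s).

1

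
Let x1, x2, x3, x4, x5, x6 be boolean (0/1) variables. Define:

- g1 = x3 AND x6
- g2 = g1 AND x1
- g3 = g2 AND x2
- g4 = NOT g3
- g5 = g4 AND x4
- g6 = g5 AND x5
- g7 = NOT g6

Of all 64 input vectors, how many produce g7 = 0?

15

g7 = NOT g6 must be 0, so g6 = 1.
g6 = g5 AND x5 must be 1, so both g5 = 1 and x5 = 1.
g5 = g4 AND x4 must be 1, so both g4 = 1 and x4 = 1.
Enumerating the 64 input combinations, 15 give g7 = 0 and 49 give g7 = 1.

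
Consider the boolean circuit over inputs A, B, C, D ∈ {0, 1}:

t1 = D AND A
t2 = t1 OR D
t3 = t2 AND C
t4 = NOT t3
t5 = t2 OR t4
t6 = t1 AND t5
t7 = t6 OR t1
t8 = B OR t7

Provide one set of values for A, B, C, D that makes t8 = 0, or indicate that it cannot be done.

A=0 B=0 C=1 D=1

Check with A=0 B=0 C=1 D=1:
t1 = D AND A = 1 AND 0 = 0
t2 = t1 OR D = 0 OR 1 = 1
t3 = t2 AND C = 1 AND 1 = 1
t4 = NOT t3 = NOT 1 = 0
t5 = t2 OR t4 = 1 OR 0 = 1
t6 = t1 AND t5 = 0 AND 1 = 0
t7 = t6 OR t1 = 0 OR 0 = 0
t8 = B OR t7 = 0 OR 0 = 0
So t8 = 0 as required.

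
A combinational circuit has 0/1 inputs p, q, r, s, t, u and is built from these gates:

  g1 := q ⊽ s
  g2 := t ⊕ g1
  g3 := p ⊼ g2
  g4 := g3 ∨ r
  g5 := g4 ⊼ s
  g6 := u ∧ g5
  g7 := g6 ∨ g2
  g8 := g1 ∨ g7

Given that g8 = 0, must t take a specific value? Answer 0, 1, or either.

g8 = g1 ∨ g7 must be 0, so both g1 = 0 and g7 = 0.
g1 = q ⊽ s must be 0, so at least one of q, s is 1.
g7 = g6 ∨ g2 must be 0, so both g6 = 0 and g2 = 0.
Every assignment with g8 = 0 has t = 0; there are 20 such assignment(s).

0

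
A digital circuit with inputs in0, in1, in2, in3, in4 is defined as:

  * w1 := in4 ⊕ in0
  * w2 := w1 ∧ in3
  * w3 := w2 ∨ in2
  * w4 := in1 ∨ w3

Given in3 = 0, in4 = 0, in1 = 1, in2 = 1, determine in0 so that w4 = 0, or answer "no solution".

With in3 = 0, in4 = 0, in1 = 1, in2 = 1 fixed, none of the 2 settings of in0 give w4 = 0.
For example, with in0=1:
w1 = in4 ⊕ in0 = 0 ⊕ 1 = 1
w2 = w1 ∧ in3 = 1 ∧ 0 = 0
w3 = w2 ∨ in2 = 0 ∨ 1 = 1
w4 = in1 ∨ w3 = 1 ∨ 1 = 1
giving w4 = 1 ≠ 0.

no solution exists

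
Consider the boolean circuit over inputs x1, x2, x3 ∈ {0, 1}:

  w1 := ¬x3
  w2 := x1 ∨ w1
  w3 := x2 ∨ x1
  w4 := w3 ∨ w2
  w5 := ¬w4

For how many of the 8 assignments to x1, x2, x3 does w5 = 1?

1

w5 = ¬w4 must be 1, so w4 = 0.
Enumerating the 8 input combinations, 1 give w5 = 1 and 7 give w5 = 0.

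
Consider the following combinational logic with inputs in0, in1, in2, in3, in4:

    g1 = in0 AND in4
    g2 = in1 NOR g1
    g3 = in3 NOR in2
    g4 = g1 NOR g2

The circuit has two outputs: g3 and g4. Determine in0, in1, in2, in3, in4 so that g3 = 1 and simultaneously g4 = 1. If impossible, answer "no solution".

Check with in0=0, in1=1, in2=0, in3=0, in4=0:
g1 = in0 AND in4 = 0 AND 0 = 0
g2 = in1 NOR g1 = 1 NOR 0 = 0
g3 = in3 NOR in2 = 0 NOR 0 = 1
g4 = g1 NOR g2 = 0 NOR 0 = 1
So g3 = 1 and g4 = 1.

in0=0, in1=1, in2=0, in3=0, in4=0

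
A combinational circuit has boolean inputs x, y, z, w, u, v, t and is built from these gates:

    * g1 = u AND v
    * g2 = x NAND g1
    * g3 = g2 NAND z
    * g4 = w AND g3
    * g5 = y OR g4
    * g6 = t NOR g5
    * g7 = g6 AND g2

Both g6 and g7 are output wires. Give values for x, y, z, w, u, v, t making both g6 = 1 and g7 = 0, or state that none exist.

x=1 y=0 z=1 w=0 u=1 v=1 t=0

Check with x=1 y=0 z=1 w=0 u=1 v=1 t=0:
g1 = u AND v = 1 AND 1 = 1
g2 = x NAND g1 = 1 NAND 1 = 0
g3 = g2 NAND z = 0 NAND 1 = 1
g4 = w AND g3 = 0 AND 1 = 0
g5 = y OR g4 = 0 OR 0 = 0
g6 = t NOR g5 = 0 NOR 0 = 1
g7 = g6 AND g2 = 1 AND 0 = 0
So g6 = 1 and g7 = 0.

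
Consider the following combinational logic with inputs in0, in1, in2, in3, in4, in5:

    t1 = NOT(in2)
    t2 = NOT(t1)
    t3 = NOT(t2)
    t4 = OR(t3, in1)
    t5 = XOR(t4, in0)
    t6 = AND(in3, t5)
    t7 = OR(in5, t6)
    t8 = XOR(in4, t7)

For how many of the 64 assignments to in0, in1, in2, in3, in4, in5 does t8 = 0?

t8 = XOR(in4, t7) must be 0, so in4 and t7 are equal.
Enumerating the 64 input combinations, 32 give t8 = 0 and 32 give t8 = 1.

32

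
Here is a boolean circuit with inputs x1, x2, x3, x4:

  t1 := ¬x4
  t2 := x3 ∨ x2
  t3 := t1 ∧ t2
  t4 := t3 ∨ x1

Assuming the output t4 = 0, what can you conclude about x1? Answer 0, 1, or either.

t4 = t3 ∨ x1 must be 0, so both t3 = 0 and x1 = 0.
t3 = t1 ∧ t2 must be 0, so at least one of t1, t2 is 0.
Every assignment with t4 = 0 has x1 = 0; there are 5 such assignment(s).

0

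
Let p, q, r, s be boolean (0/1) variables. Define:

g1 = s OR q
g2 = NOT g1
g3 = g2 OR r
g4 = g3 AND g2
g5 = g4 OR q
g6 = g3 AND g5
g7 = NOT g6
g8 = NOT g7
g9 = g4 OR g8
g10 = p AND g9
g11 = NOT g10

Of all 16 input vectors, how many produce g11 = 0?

g11 = NOT g10 must be 0, so g10 = 1.
g10 = p AND g9 must be 1, so both p = 1 and g9 = 1.
g9 = g4 OR g8 must be 1, so at least one of g4, g8 is 1.
Satisfying assignments:
  p=1, q=0, r=0, s=0
  p=1, q=0, r=1, s=0
  p=1, q=1, r=1, s=0
  p=1, q=1, r=1, s=1

4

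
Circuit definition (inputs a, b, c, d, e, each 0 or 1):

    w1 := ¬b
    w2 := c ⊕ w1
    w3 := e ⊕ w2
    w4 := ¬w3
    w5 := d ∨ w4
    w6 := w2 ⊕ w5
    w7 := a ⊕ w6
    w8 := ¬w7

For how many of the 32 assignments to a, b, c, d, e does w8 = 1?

16

w8 = ¬w7 must be 1, so w7 = 0.
w7 = a ⊕ w6 must be 0, so a and w6 are equal.
Enumerating the 32 input combinations, 16 give w8 = 1 and 16 give w8 = 0.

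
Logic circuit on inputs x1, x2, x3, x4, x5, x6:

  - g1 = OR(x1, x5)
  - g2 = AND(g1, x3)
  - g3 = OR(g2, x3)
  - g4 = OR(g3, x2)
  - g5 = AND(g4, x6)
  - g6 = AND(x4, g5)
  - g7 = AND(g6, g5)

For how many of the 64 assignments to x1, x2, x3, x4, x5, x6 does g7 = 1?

12

g7 = AND(g6, g5) must be 1, so both g6 = 1 and g5 = 1.
Enumerating the 64 input combinations, 12 give g7 = 1 and 52 give g7 = 0.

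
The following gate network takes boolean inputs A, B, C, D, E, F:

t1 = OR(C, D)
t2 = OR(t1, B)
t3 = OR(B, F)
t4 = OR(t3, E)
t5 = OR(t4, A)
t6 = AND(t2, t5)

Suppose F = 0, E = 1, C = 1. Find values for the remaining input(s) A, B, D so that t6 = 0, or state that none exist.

no solution exists

With F = 0, E = 1, C = 1 fixed, none of the 8 settings of A, B, D give t6 = 0.
For example, with A=1, B=1, D=1:
t1 = OR(C, D) = OR(1, 1) = 1
t2 = OR(t1, B) = OR(1, 1) = 1
t3 = OR(B, F) = OR(1, 0) = 1
t4 = OR(t3, E) = OR(1, 1) = 1
t5 = OR(t4, A) = OR(1, 1) = 1
t6 = AND(t2, t5) = AND(1, 1) = 1
giving t6 = 1 ≠ 0.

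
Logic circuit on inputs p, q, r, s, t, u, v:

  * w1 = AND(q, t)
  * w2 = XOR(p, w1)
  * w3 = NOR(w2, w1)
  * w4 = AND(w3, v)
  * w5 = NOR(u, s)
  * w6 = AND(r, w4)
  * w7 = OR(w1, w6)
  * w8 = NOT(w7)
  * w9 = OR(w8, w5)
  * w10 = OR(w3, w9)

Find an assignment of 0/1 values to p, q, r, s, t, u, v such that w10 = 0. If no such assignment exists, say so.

p=0, q=1, r=1, s=0, t=1, u=1, v=0

w10 = OR(w3, w9) must be 0, so both w3 = 0 and w9 = 0.
Check with p=0, q=1, r=1, s=0, t=1, u=1, v=0:
w1 = AND(q, t) = AND(1, 1) = 1
w2 = XOR(p, w1) = XOR(0, 1) = 1
w3 = NOR(w2, w1) = NOR(1, 1) = 0
w4 = AND(w3, v) = AND(0, 0) = 0
w5 = NOR(u, s) = NOR(1, 0) = 0
w6 = AND(r, w4) = AND(1, 0) = 0
w7 = OR(w1, w6) = OR(1, 0) = 1
w8 = NOT(w7) = NOT 1 = 0
w9 = OR(w8, w5) = OR(0, 0) = 0
w10 = OR(w3, w9) = OR(0, 0) = 0
So w10 = 0 as required.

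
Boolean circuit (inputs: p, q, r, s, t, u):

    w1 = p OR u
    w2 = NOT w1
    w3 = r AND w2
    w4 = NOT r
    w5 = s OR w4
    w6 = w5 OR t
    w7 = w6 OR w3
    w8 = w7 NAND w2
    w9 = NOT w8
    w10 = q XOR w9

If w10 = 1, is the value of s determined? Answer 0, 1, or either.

Both values of s occur among assignments with w10 = 1:
  s=0: p=0, q=0, r=0, s=0, t=0, u=0
  s=1: p=0, q=0, r=0, s=1, t=0, u=0

either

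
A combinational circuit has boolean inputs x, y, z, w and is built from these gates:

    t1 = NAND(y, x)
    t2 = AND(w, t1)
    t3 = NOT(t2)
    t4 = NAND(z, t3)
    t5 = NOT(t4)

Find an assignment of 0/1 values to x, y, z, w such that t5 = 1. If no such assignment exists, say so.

t5 = NOT(t4) must be 1, so t4 = 0.
t4 = NAND(z, t3) must be 0, so both z = 1 and t3 = 1.
Check with x=0, y=0, z=1, w=0:
t1 = NAND(y, x) = NAND(0, 0) = 1
t2 = AND(w, t1) = AND(0, 1) = 0
t3 = NOT(t2) = NOT 0 = 1
t4 = NAND(z, t3) = NAND(1, 1) = 0
t5 = NOT(t4) = NOT 0 = 1
So t5 = 1 as required.

x=0, y=0, z=1, w=0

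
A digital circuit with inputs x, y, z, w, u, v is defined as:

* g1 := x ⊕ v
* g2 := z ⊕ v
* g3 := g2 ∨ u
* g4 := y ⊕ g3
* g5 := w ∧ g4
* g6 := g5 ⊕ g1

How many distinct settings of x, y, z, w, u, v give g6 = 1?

g6 = g5 ⊕ g1 must be 1, so g5 and g1 differ.
Enumerating the 64 input combinations, 32 give g6 = 1 and 32 give g6 = 0.

32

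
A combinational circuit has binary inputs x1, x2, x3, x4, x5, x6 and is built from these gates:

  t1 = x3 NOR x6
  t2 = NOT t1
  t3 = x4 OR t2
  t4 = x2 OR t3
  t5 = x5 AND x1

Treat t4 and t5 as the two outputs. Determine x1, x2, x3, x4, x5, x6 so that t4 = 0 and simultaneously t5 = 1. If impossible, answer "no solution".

Check with x1=1 x2=0 x3=0 x4=0 x5=1 x6=0:
t1 = x3 NOR x6 = 0 NOR 0 = 1
t2 = NOT t1 = NOT 1 = 0
t3 = x4 OR t2 = 0 OR 0 = 0
t4 = x2 OR t3 = 0 OR 0 = 0
t5 = x5 AND x1 = 1 AND 1 = 1
So t4 = 0 and t5 = 1.

x1=1 x2=0 x3=0 x4=0 x5=1 x6=0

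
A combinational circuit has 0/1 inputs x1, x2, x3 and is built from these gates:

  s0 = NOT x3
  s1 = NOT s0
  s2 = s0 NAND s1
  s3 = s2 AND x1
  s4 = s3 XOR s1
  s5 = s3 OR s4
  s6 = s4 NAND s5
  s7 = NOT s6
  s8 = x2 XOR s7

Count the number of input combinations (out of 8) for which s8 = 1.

s8 = x2 XOR s7 must be 1, so x2 and s7 differ.
Enumerating the 8 input combinations, 4 give s8 = 1 and 4 give s8 = 0.

4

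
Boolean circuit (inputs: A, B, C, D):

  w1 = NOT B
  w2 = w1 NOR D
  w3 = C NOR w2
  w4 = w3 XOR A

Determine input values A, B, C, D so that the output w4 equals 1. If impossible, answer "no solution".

w4 = w3 XOR A must be 1, so w3 and A differ.
Check with A=1, B=1, C=1, D=1:
w1 = NOT B = NOT 1 = 0
w2 = w1 NOR D = 0 NOR 1 = 0
w3 = C NOR w2 = 1 NOR 0 = 0
w4 = w3 XOR A = 0 XOR 1 = 1
So w4 = 1 as required.

A=1, B=1, C=1, D=1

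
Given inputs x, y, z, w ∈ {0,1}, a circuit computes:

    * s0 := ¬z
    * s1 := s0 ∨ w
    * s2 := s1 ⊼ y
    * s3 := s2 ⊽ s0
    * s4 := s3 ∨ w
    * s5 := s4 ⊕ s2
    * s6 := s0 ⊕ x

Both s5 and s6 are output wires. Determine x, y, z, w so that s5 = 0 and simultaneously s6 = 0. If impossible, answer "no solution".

Check with x=1, y=1, z=0, w=0:
s0 = ¬z = ¬0 = 1
s1 = s0 ∨ w = 1 ∨ 0 = 1
s2 = s1 ⊼ y = 1 ⊼ 1 = 0
s3 = s2 ⊽ s0 = 0 ⊽ 1 = 0
s4 = s3 ∨ w = 0 ∨ 0 = 0
s5 = s4 ⊕ s2 = 0 ⊕ 0 = 0
s6 = s0 ⊕ x = 1 ⊕ 1 = 0
So s5 = 0 and s6 = 0.

x=1, y=1, z=0, w=0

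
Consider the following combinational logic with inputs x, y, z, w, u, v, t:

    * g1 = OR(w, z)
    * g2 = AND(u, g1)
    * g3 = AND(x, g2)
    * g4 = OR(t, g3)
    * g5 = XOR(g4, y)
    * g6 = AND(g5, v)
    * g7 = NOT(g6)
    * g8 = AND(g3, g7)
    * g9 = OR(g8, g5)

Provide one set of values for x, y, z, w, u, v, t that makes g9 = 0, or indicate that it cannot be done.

x=0 y=0 z=1 w=0 u=0 v=1 t=0

Check with x=0 y=0 z=1 w=0 u=0 v=1 t=0:
g1 = OR(w, z) = OR(0, 1) = 1
g2 = AND(u, g1) = AND(0, 1) = 0
g3 = AND(x, g2) = AND(0, 0) = 0
g4 = OR(t, g3) = OR(0, 0) = 0
g5 = XOR(g4, y) = XOR(0, 0) = 0
g6 = AND(g5, v) = AND(0, 1) = 0
g7 = NOT(g6) = NOT 0 = 1
g8 = AND(g3, g7) = AND(0, 1) = 0
g9 = OR(g8, g5) = OR(0, 0) = 0
So g9 = 0 as required.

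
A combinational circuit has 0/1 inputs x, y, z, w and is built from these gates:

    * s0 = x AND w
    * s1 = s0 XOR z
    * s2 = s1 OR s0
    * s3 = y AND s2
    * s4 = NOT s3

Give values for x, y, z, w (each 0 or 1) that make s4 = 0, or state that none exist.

s4 = NOT s3 must be 0, so s3 = 1.
Check with x=0, y=1, z=1, w=0:
s0 = x AND w = 0 AND 0 = 0
s1 = s0 XOR z = 0 XOR 1 = 1
s2 = s1 OR s0 = 1 OR 0 = 1
s3 = y AND s2 = 1 AND 1 = 1
s4 = NOT s3 = NOT 1 = 0
So s4 = 0 as required.

x=0, y=1, z=1, w=0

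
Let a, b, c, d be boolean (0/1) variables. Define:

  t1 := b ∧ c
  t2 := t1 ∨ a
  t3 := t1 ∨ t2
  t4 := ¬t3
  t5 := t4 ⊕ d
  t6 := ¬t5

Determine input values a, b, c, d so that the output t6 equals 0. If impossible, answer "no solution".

t6 = ¬t5 must be 0, so t5 = 1.
t5 = t4 ⊕ d must be 1, so t4 and d differ.
Check with a=1 b=1 c=0 d=1:
t1 = b ∧ c = 1 ∧ 0 = 0
t2 = t1 ∨ a = 0 ∨ 1 = 1
t3 = t1 ∨ t2 = 0 ∨ 1 = 1
t4 = ¬t3 = ¬1 = 0
t5 = t4 ⊕ d = 0 ⊕ 1 = 1
t6 = ¬t5 = ¬1 = 0
So t6 = 0 as required.

a=1 b=1 c=0 d=1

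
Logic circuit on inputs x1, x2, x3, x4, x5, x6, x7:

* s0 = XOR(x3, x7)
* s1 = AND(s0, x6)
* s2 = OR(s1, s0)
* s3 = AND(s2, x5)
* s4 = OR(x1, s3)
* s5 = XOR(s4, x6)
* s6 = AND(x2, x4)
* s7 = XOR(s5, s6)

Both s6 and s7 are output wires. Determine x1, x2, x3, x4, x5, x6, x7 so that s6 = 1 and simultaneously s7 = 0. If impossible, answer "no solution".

Check with x1=0, x2=1, x3=1, x4=1, x5=0, x6=1, x7=1:
s0 = XOR(x3, x7) = XOR(1, 1) = 0
s1 = AND(s0, x6) = AND(0, 1) = 0
s2 = OR(s1, s0) = OR(0, 0) = 0
s3 = AND(s2, x5) = AND(0, 0) = 0
s4 = OR(x1, s3) = OR(0, 0) = 0
s5 = XOR(s4, x6) = XOR(0, 1) = 1
s6 = AND(x2, x4) = AND(1, 1) = 1
s7 = XOR(s5, s6) = XOR(1, 1) = 0
So s6 = 1 and s7 = 0.

x1=0, x2=1, x3=1, x4=1, x5=0, x6=1, x7=1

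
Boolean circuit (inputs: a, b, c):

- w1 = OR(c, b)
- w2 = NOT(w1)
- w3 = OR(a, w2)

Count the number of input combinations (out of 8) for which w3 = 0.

w3 = OR(a, w2) must be 0, so both a = 0 and w2 = 0.
w2 = NOT(w1) must be 0, so w1 = 1.
w1 = OR(c, b) must be 1, so at least one of c, b is 1.
Satisfying assignments:
  a=0, b=0, c=1
  a=0, b=1, c=0
  a=0, b=1, c=1

3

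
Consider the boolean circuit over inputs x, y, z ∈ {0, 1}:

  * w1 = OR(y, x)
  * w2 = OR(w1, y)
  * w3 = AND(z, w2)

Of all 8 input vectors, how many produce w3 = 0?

w3 = AND(z, w2) must be 0, so at least one of z, w2 is 0.
Satisfying assignments:
  x=0, y=0, z=0
  x=0, y=0, z=1
  x=0, y=1, z=0
  x=1, y=0, z=0
  x=1, y=1, z=0

5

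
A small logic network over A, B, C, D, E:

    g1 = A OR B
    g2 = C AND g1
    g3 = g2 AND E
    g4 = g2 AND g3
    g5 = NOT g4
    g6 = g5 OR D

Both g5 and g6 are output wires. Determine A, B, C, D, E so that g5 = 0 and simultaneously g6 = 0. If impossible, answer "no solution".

A=1, B=1, C=1, D=0, E=1

Check with A=1, B=1, C=1, D=0, E=1:
g1 = A OR B = 1 OR 1 = 1
g2 = C AND g1 = 1 AND 1 = 1
g3 = g2 AND E = 1 AND 1 = 1
g4 = g2 AND g3 = 1 AND 1 = 1
g5 = NOT g4 = NOT 1 = 0
g6 = g5 OR D = 0 OR 0 = 0
So g5 = 0 and g6 = 0.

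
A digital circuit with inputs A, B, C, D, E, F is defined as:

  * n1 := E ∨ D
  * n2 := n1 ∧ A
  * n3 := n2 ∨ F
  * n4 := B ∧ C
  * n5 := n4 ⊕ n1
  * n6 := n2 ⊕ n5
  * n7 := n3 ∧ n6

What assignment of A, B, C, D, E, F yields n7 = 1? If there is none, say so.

n7 = n3 ∧ n6 must be 1, so both n3 = 1 and n6 = 1.
n3 = n2 ∨ F must be 1, so at least one of n2, F is 1.
Check with A=1, B=1, C=1, D=1, E=0, F=1:
n1 = E ∨ D = 0 ∨ 1 = 1
n2 = n1 ∧ A = 1 ∧ 1 = 1
n3 = n2 ∨ F = 1 ∨ 1 = 1
n4 = B ∧ C = 1 ∧ 1 = 1
n5 = n4 ⊕ n1 = 1 ⊕ 1 = 0
n6 = n2 ⊕ n5 = 1 ⊕ 0 = 1
n7 = n3 ∧ n6 = 1 ∧ 1 = 1
So n7 = 1 as required.

A=1, B=1, C=1, D=1, E=0, F=1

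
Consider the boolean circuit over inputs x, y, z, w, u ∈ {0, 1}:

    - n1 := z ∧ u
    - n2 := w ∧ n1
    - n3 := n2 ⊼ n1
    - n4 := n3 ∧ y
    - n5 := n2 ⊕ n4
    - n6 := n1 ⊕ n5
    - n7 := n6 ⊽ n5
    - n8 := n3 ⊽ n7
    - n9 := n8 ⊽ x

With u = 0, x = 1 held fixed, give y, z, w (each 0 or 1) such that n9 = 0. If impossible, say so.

Check with u = 0, x = 1 and y=0, z=1, w=0:
n1 = z ∧ u = 1 ∧ 0 = 0
n2 = w ∧ n1 = 0 ∧ 0 = 0
n3 = n2 ⊼ n1 = 0 ⊼ 0 = 1
n4 = n3 ∧ y = 1 ∧ 0 = 0
n5 = n2 ⊕ n4 = 0 ⊕ 0 = 0
n6 = n1 ⊕ n5 = 0 ⊕ 0 = 0
n7 = n6 ⊽ n5 = 0 ⊽ 0 = 1
n8 = n3 ⊽ n7 = 1 ⊽ 1 = 0
n9 = n8 ⊽ x = 0 ⊽ 1 = 0
So n9 = 0.

y=0, z=1, w=0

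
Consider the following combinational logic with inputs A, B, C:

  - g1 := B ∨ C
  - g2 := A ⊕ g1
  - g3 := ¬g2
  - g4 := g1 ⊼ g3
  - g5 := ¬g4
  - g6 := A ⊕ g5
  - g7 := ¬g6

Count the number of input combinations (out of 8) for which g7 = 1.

7

g7 = ¬g6 must be 1, so g6 = 0.
Enumerating the 8 input combinations, 7 give g7 = 1 and 1 give g7 = 0.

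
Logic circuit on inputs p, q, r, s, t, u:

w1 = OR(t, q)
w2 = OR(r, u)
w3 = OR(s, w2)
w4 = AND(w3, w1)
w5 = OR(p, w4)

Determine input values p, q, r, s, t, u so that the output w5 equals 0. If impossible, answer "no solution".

p=0, q=1, r=0, s=0, t=0, u=0

w5 = OR(p, w4) must be 0, so both p = 0 and w4 = 0.
Check with p=0, q=1, r=0, s=0, t=0, u=0:
w1 = OR(t, q) = OR(0, 1) = 1
w2 = OR(r, u) = OR(0, 0) = 0
w3 = OR(s, w2) = OR(0, 0) = 0
w4 = AND(w3, w1) = AND(0, 1) = 0
w5 = OR(p, w4) = OR(0, 0) = 0
So w5 = 0 as required.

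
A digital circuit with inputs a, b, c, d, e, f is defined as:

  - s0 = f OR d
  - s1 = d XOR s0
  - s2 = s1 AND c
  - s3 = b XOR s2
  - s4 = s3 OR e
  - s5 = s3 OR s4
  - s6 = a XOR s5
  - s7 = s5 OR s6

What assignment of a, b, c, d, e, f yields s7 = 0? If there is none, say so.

a=0 b=0 c=0 d=0 e=0 f=0

s7 = s5 OR s6 must be 0, so both s5 = 0 and s6 = 0.
Check with a=0 b=0 c=0 d=0 e=0 f=0:
s0 = f OR d = 0 OR 0 = 0
s1 = d XOR s0 = 0 XOR 0 = 0
s2 = s1 AND c = 0 AND 0 = 0
s3 = b XOR s2 = 0 XOR 0 = 0
s4 = s3 OR e = 0 OR 0 = 0
s5 = s3 OR s4 = 0 OR 0 = 0
s6 = a XOR s5 = 0 XOR 0 = 0
s7 = s5 OR s6 = 0 OR 0 = 0
So s7 = 0 as required.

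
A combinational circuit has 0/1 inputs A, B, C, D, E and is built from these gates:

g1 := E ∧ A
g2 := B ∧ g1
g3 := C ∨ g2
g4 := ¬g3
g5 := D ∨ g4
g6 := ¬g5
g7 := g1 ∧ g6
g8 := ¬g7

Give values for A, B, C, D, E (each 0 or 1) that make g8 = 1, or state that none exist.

A=0, B=0, C=0, D=1, E=1

g8 = ¬g7 must be 1, so g7 = 0.
g7 = g1 ∧ g6 must be 0, so at least one of g1, g6 is 0.
Check with A=0, B=0, C=0, D=1, E=1:
g1 = E ∧ A = 1 ∧ 0 = 0
g2 = B ∧ g1 = 0 ∧ 0 = 0
g3 = C ∨ g2 = 0 ∨ 0 = 0
g4 = ¬g3 = ¬0 = 1
g5 = D ∨ g4 = 1 ∨ 1 = 1
g6 = ¬g5 = ¬1 = 0
g7 = g1 ∧ g6 = 0 ∧ 0 = 0
g8 = ¬g7 = ¬0 = 1
So g8 = 1 as required.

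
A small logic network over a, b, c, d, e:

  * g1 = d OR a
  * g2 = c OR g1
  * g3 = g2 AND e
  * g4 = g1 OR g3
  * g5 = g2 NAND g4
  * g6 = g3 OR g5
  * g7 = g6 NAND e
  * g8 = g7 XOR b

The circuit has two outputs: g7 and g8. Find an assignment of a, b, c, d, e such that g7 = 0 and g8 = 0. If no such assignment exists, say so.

a=0, b=0, c=0, d=1, e=1

Check with a=0, b=0, c=0, d=1, e=1:
g1 = d OR a = 1 OR 0 = 1
g2 = c OR g1 = 0 OR 1 = 1
g3 = g2 AND e = 1 AND 1 = 1
g4 = g1 OR g3 = 1 OR 1 = 1
g5 = g2 NAND g4 = 1 NAND 1 = 0
g6 = g3 OR g5 = 1 OR 0 = 1
g7 = g6 NAND e = 1 NAND 1 = 0
g8 = g7 XOR b = 0 XOR 0 = 0
So g7 = 0 and g8 = 0.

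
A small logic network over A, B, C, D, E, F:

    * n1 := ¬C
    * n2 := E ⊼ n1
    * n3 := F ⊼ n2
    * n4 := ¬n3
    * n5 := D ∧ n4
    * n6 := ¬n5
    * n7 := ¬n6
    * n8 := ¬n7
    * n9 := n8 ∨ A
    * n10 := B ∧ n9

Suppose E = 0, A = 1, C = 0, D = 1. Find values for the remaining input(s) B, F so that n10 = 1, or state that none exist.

B=1 F=1

Check with E = 0, A = 1, C = 0, D = 1 and B=1, F=1:
n1 = ¬C = ¬0 = 1
n2 = E ⊼ n1 = 0 ⊼ 1 = 1
n3 = F ⊼ n2 = 1 ⊼ 1 = 0
n4 = ¬n3 = ¬0 = 1
n5 = D ∧ n4 = 1 ∧ 1 = 1
n6 = ¬n5 = ¬1 = 0
n7 = ¬n6 = ¬0 = 1
n8 = ¬n7 = ¬1 = 0
n9 = n8 ∨ A = 0 ∨ 1 = 1
n10 = B ∧ n9 = 1 ∧ 1 = 1
So n10 = 1.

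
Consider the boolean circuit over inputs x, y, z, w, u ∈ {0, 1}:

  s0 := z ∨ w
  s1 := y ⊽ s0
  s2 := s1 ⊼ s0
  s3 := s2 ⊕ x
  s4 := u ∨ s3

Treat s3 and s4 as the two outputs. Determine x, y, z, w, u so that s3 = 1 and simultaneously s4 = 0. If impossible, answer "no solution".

Across all 32 input combinations, none give both s3 = 1 and s4 = 0.

no solution exists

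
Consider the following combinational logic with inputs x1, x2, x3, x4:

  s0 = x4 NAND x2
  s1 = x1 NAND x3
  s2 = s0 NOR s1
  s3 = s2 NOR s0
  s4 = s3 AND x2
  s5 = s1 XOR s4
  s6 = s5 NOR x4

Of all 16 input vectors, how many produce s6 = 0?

14

s6 = s5 NOR x4 must be 0, so at least one of s5, x4 is 1.
Enumerating the 16 input combinations, 14 give s6 = 0 and 2 give s6 = 1.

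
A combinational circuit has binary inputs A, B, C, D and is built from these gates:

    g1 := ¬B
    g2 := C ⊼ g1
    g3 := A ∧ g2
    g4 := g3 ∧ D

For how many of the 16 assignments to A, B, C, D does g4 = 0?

g4 = g3 ∧ D must be 0, so at least one of g3, D is 0.
Enumerating the 16 input combinations, 13 give g4 = 0 and 3 give g4 = 1.

13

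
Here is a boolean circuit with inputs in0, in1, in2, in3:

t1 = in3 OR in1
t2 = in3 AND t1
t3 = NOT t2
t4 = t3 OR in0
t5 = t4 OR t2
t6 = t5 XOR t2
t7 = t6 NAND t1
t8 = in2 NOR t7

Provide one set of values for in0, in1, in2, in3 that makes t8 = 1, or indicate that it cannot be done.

in0=0, in1=1, in2=0, in3=0

t8 = in2 NOR t7 must be 1, so both in2 = 0 and t7 = 0.
Check with in0=0, in1=1, in2=0, in3=0:
t1 = in3 OR in1 = 0 OR 1 = 1
t2 = in3 AND t1 = 0 AND 1 = 0
t3 = NOT t2 = NOT 0 = 1
t4 = t3 OR in0 = 1 OR 0 = 1
t5 = t4 OR t2 = 1 OR 0 = 1
t6 = t5 XOR t2 = 1 XOR 0 = 1
t7 = t6 NAND t1 = 1 NAND 1 = 0
t8 = in2 NOR t7 = 0 NOR 0 = 1
So t8 = 1 as required.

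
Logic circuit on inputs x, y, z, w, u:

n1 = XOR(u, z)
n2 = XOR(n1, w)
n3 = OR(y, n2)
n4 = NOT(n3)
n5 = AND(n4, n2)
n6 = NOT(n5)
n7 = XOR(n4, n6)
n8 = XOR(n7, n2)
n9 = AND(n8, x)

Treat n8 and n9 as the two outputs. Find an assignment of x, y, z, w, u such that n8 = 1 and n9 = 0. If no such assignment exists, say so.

Check with x=0, y=1, z=0, w=1, u=1:
n1 = XOR(u, z) = XOR(1, 0) = 1
n2 = XOR(n1, w) = XOR(1, 1) = 0
n3 = OR(y, n2) = OR(1, 0) = 1
n4 = NOT(n3) = NOT 1 = 0
n5 = AND(n4, n2) = AND(0, 0) = 0
n6 = NOT(n5) = NOT 0 = 1
n7 = XOR(n4, n6) = XOR(0, 1) = 1
n8 = XOR(n7, n2) = XOR(1, 0) = 1
n9 = AND(n8, x) = AND(1, 0) = 0
So n8 = 1 and n9 = 0.

x=0, y=1, z=0, w=1, u=1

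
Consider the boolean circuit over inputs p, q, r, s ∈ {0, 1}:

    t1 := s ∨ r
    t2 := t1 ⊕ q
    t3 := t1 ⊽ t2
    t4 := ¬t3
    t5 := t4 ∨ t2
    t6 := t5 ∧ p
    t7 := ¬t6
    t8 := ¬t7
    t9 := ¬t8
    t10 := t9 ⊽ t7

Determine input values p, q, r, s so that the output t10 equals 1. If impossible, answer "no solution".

Check with p=1, q=0, r=0, s=1:
t1 = s ∨ r = 1 ∨ 0 = 1
t2 = t1 ⊕ q = 1 ⊕ 0 = 1
t3 = t1 ⊽ t2 = 1 ⊽ 1 = 0
t4 = ¬t3 = ¬0 = 1
t5 = t4 ∨ t2 = 1 ∨ 1 = 1
t6 = t5 ∧ p = 1 ∧ 1 = 1
t7 = ¬t6 = ¬1 = 0
t8 = ¬t7 = ¬0 = 1
t9 = ¬t8 = ¬1 = 0
t10 = t9 ⊽ t7 = 0 ⊽ 0 = 1
So t10 = 1 as required.

p=1, q=0, r=0, s=1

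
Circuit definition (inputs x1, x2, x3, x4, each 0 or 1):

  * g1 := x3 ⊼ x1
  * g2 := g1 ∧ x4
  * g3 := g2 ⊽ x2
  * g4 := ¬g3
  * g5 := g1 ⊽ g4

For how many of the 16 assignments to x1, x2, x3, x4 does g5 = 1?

g5 = g1 ⊽ g4 must be 1, so both g1 = 0 and g4 = 0.
g1 = x3 ⊼ x1 must be 0, so both x3 = 1 and x1 = 1.
Satisfying assignments:
  x1=1, x2=0, x3=1, x4=0
  x1=1, x2=0, x3=1, x4=1

2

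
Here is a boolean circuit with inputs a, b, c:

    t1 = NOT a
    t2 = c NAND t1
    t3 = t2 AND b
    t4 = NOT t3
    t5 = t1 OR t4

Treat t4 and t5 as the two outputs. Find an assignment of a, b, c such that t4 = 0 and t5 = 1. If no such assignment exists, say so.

a=0, b=1, c=0

Check with a=0, b=1, c=0:
t1 = NOT a = NOT 0 = 1
t2 = c NAND t1 = 0 NAND 1 = 1
t3 = t2 AND b = 1 AND 1 = 1
t4 = NOT t3 = NOT 1 = 0
t5 = t1 OR t4 = 1 OR 0 = 1
So t4 = 0 and t5 = 1.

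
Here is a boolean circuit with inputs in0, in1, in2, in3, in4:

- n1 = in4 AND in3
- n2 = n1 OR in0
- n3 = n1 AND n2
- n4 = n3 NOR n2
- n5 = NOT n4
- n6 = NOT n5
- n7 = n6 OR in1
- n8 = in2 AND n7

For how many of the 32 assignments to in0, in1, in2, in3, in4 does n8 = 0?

21

n8 = in2 AND n7 must be 0, so at least one of in2, n7 is 0.
Enumerating the 32 input combinations, 21 give n8 = 0 and 11 give n8 = 1.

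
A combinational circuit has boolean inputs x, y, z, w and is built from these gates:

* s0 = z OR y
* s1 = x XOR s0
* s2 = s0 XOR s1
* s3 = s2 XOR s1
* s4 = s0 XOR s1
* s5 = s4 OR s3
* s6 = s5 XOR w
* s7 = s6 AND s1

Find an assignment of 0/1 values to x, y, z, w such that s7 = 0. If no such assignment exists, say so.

x=1 y=0 z=0 w=1

s7 = s6 AND s1 must be 0, so at least one of s6, s1 is 0.
Check with x=1 y=0 z=0 w=1:
s0 = z OR y = 0 OR 0 = 0
s1 = x XOR s0 = 1 XOR 0 = 1
s2 = s0 XOR s1 = 0 XOR 1 = 1
s3 = s2 XOR s1 = 1 XOR 1 = 0
s4 = s0 XOR s1 = 0 XOR 1 = 1
s5 = s4 OR s3 = 1 OR 0 = 1
s6 = s5 XOR w = 1 XOR 1 = 0
s7 = s6 AND s1 = 0 AND 1 = 0
So s7 = 0 as required.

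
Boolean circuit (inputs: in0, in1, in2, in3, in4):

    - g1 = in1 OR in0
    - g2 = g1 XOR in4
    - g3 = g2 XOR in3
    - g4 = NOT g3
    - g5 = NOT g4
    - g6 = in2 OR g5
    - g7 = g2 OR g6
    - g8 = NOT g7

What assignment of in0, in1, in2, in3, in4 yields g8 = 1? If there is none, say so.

in0=1 in1=0 in2=0 in3=0 in4=1

Check with in0=1 in1=0 in2=0 in3=0 in4=1:
g1 = in1 OR in0 = 0 OR 1 = 1
g2 = g1 XOR in4 = 1 XOR 1 = 0
g3 = g2 XOR in3 = 0 XOR 0 = 0
g4 = NOT g3 = NOT 0 = 1
g5 = NOT g4 = NOT 1 = 0
g6 = in2 OR g5 = 0 OR 0 = 0
g7 = g2 OR g6 = 0 OR 0 = 0
g8 = NOT g7 = NOT 0 = 1
So g8 = 1 as required.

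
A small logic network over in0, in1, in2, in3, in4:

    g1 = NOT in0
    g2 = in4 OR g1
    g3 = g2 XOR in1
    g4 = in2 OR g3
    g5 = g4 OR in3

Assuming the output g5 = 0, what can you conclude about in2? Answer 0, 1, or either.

0

g5 = g4 OR in3 must be 0, so both g4 = 0 and in3 = 0.
Every assignment with g5 = 0 has in2 = 0; there are 4 such assignment(s).
  in0=0, in1=1, in2=0, in3=0, in4=0
  in0=0, in1=1, in2=0, in3=0, in4=1
  in0=1, in1=0, in2=0, in3=0, in4=0
  in0=1, in1=1, in2=0, in3=0, in4=1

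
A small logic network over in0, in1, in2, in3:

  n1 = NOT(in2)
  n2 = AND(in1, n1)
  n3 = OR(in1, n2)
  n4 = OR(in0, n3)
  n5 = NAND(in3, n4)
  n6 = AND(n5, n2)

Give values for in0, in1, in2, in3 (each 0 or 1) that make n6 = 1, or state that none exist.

n6 = AND(n5, n2) must be 1, so both n5 = 1 and n2 = 1.
Check with in0=0, in1=1, in2=0, in3=0:
n1 = NOT(in2) = NOT 0 = 1
n2 = AND(in1, n1) = AND(1, 1) = 1
n3 = OR(in1, n2) = OR(1, 1) = 1
n4 = OR(in0, n3) = OR(0, 1) = 1
n5 = NAND(in3, n4) = NAND(0, 1) = 1
n6 = AND(n5, n2) = AND(1, 1) = 1
So n6 = 1 as required.

in0=0, in1=1, in2=0, in3=0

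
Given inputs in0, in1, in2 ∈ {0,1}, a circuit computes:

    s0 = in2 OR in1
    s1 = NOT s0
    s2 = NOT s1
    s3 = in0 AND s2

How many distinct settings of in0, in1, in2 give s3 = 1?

s3 = in0 AND s2 must be 1, so both in0 = 1 and s2 = 1.
Satisfying assignments:
  in0=1, in1=0, in2=1
  in0=1, in1=1, in2=0
  in0=1, in1=1, in2=1

3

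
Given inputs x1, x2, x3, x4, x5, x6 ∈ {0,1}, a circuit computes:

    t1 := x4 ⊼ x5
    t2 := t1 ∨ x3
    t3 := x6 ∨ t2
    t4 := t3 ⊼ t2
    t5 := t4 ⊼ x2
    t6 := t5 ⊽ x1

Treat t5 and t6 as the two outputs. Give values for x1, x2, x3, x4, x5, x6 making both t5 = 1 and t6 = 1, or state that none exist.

no solution exists

Across all 64 input combinations, none give both t5 = 1 and t6 = 1.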